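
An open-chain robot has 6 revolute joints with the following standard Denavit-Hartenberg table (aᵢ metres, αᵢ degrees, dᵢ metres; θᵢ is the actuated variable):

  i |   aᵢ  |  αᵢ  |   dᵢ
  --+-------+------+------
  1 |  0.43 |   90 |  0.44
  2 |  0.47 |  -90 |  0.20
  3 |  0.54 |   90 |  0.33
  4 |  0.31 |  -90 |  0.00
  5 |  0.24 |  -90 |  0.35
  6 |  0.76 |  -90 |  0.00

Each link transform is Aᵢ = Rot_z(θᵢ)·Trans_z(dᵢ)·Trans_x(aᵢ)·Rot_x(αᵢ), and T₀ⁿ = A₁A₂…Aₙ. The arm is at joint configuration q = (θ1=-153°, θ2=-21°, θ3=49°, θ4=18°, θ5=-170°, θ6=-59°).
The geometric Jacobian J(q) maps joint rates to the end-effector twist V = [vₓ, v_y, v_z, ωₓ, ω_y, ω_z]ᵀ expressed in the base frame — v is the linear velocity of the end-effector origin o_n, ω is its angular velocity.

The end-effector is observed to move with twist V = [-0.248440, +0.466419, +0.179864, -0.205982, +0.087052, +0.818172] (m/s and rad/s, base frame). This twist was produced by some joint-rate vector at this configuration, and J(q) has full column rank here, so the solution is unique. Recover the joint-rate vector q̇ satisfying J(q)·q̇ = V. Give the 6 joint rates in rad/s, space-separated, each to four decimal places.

o_n = [-1.3317, -0.3174, 1.3647]
J₁: ẑ×o_n = [0.3174, -1.3317, 0.0000], ω = ẑ
J2: z=[-0.4540, 0.8910, 0.0000] o=[-0.3831, -0.1952, 0.4400] → [0.8239, 0.4198, 0.9006, -0.4540, 0.8910, 0.0000]
J3: z=[-0.3193, -0.1627, 0.9336] o=[-0.8649, -0.2162, 0.2716] → [-0.0834, -0.0867, -0.0436, -0.3193, -0.1627, 0.9336]
J4: z=[-0.9256, 0.2647, -0.2705] o=[-1.0799, -0.7832, 0.4527] → [0.3674, 0.9123, -0.3645, -0.9256, 0.2647, -0.2705]
J5: z=[-0.2409, 0.1390, 0.9605] o=[-1.1704, -1.0790, 0.4728] → [-0.6076, 0.0600, -0.1611, -0.2409, 0.1390, 0.9605]
J6: z=[-0.9622, 0.0950, -0.2551] o=[-1.2243, -0.7938, 0.7824] → [0.1768, 0.5877, -0.4482, -0.9622, 0.0950, -0.2551]
q̇ = J⁺·V = [-0.3650, 0.1660, 0.8480, 0.2900, 0.3530, -0.5130]

-0.3650 0.1660 0.8480 0.2900 0.3530 -0.5130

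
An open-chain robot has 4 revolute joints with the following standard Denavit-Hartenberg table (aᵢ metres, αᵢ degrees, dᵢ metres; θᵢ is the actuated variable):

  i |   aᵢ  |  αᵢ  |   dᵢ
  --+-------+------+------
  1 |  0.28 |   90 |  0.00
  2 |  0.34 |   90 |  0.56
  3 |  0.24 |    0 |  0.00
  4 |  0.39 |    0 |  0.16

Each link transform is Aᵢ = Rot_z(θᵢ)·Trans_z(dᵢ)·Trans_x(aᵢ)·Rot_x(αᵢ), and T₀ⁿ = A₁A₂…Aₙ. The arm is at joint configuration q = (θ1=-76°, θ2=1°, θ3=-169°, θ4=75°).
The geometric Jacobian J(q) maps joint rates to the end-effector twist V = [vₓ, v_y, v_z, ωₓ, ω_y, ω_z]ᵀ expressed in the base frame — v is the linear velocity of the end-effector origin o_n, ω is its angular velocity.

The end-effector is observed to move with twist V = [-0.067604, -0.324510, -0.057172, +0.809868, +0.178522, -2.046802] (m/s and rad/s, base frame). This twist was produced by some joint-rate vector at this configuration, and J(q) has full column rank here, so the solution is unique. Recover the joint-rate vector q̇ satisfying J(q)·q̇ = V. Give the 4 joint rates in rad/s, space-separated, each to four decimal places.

-0.7460 -0.8290 0.3780 0.9230

o_n = [-0.0343, -0.3796, -0.1586]
J₁: ẑ×o_n = [0.3796, -0.0343, 0.0000], ω = ẑ
J2: z=[-0.9703, -0.2419, 0.0000] o=[0.0677, -0.2717, 0.0000] → [0.0384, -0.1539, 0.0800, -0.9703, -0.2419, 0.0000]
J3: z=[0.0042, -0.0169, -0.9998] o=[-0.3934, -0.7370, 0.0059] → [0.3602, -0.3583, 0.0076, 0.0042, -0.0169, -0.9998]
J4: z=[0.0042, -0.0169, -0.9998] o=[-0.4059, -0.4974, 0.0018] → [0.1205, -0.3709, 0.0068, 0.0042, -0.0169, -0.9998]
q̇ = J⁺·V = [-0.7460, -0.8290, 0.3780, 0.9230]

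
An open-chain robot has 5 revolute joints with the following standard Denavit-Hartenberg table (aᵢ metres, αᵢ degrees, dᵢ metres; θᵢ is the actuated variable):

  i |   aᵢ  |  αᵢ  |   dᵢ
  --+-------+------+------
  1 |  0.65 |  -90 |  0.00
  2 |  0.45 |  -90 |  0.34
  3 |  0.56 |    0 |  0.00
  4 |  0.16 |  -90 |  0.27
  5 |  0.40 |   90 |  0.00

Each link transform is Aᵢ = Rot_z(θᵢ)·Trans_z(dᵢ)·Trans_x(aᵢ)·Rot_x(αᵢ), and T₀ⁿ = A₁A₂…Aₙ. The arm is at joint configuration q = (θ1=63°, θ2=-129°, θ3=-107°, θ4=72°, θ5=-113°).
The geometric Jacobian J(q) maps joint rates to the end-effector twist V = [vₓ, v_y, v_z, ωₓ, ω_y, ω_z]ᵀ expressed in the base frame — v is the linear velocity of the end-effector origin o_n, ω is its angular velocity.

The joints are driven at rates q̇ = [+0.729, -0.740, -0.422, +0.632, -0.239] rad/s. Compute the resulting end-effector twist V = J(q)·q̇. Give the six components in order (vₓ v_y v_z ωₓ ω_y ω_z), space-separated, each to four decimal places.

-0.9481 -0.5777 -0.0225 0.5982 -0.0248 0.7546

o_n = [-0.3444, 1.2573, 0.6265]
J₁: ẑ×o_n = [-1.2573, -0.3444, 0.0000], ω = ẑ
J2: z=[-0.8910, 0.4540, 0.0000] o=[0.2951, 0.5792, 0.0000] → [0.2844, 0.5582, -0.3139, -0.8910, 0.4540, 0.0000]
J3: z=[0.3528, 0.6924, 0.6293] o=[-0.1364, 0.4812, 0.3497] → [-0.2968, -0.2285, 0.4178, 0.3528, 0.6924, 0.6293]
J4: z=[0.3528, 0.6924, 0.6293] o=[-0.5668, 0.8161, 0.2225] → [0.0021, -0.0026, 0.0017, 0.3528, 0.6924, 0.6293]
J5: z=[0.5660, -0.6935, 0.4458] o=[-0.5908, 0.9712, 0.4942] → [-0.2192, 0.0350, 0.3328, 0.5660, -0.6935, 0.4458]
V = J·q̇ = [-0.9481, -0.5777, -0.0225, 0.5982, -0.0248, 0.7546]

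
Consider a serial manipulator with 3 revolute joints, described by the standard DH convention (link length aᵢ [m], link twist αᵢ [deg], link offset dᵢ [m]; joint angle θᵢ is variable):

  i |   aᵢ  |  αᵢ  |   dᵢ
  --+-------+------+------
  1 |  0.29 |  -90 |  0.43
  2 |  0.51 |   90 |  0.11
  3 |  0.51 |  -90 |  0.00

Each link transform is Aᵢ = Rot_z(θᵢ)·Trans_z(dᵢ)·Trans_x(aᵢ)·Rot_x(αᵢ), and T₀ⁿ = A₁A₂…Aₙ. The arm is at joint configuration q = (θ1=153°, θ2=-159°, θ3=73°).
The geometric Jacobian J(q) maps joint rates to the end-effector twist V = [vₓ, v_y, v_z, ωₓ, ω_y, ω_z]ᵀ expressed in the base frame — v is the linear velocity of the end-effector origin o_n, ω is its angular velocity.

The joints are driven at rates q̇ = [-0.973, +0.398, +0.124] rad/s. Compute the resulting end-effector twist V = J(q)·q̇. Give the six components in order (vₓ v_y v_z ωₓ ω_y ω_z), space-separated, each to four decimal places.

o_n = [0.0185, -0.6803, 0.6662]
J₁: ẑ×o_n = [0.6803, 0.0185, -0.0000], ω = ẑ
J2: z=[-0.4540, -0.8910, 0.0000] o=[-0.2584, 0.1317, 0.4300] → [-0.2105, 0.1072, 0.6153, -0.4540, -0.8910, 0.0000]
J3: z=[0.3193, -0.1627, -0.9336] o=[0.1159, -0.1825, 0.6128] → [-0.4734, 0.0739, -0.1748, 0.3193, -0.1627, -0.9336]
V = J·q̇ = [-0.8044, 0.0338, 0.2232, -0.1411, -0.3748, -1.0888]

-0.8044 0.0338 0.2232 -0.1411 -0.3748 -1.0888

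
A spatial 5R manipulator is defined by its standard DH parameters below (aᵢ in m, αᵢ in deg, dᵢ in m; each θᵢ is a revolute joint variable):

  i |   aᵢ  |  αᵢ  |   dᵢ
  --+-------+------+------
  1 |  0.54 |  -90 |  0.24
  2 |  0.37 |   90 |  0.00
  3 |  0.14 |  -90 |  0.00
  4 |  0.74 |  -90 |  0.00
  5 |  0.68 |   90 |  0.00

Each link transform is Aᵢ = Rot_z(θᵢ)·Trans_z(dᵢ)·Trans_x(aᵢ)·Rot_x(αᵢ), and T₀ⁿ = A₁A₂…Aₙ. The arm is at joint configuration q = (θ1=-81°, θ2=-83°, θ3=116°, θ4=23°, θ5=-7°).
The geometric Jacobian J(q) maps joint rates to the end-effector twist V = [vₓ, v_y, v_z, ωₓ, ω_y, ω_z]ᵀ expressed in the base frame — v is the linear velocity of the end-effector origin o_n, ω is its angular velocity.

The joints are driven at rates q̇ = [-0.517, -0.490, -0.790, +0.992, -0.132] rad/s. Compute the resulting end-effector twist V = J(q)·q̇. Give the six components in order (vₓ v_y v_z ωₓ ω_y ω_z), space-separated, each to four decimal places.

o_n = [1.4085, -0.8377, -0.1617]
J₁: ẑ×o_n = [0.8377, 1.4085, -0.0000], ω = ẑ
J2: z=[0.9877, 0.1564, 0.0000] o=[0.0845, -0.5334, 0.2400] → [-0.0628, 0.3967, -0.5077, 0.9877, 0.1564, 0.0000]
J3: z=[-0.1553, 0.9803, 0.1219] o=[0.0915, -0.5779, 0.6072] → [-0.7221, 0.0411, -1.2507, -0.1553, 0.9803, 0.1219]
J4: z=[-0.4501, 0.0396, -0.8921] o=[0.2146, -0.5508, 0.5463] → [-0.2839, -1.3837, 0.0818, -0.4501, 0.0396, -0.8921]
J5: z=[-0.2007, -0.9780, 0.0578] o=[0.8585, -0.7026, 0.2147] → [0.3759, -0.0437, 0.5650, -0.2007, -0.9780, 0.0578]
V = J·q̇ = [-0.1631, -2.3220, 1.2434, -0.7813, -0.6827, -1.5059]

-0.1631 -2.3220 1.2434 -0.7813 -0.6827 -1.5059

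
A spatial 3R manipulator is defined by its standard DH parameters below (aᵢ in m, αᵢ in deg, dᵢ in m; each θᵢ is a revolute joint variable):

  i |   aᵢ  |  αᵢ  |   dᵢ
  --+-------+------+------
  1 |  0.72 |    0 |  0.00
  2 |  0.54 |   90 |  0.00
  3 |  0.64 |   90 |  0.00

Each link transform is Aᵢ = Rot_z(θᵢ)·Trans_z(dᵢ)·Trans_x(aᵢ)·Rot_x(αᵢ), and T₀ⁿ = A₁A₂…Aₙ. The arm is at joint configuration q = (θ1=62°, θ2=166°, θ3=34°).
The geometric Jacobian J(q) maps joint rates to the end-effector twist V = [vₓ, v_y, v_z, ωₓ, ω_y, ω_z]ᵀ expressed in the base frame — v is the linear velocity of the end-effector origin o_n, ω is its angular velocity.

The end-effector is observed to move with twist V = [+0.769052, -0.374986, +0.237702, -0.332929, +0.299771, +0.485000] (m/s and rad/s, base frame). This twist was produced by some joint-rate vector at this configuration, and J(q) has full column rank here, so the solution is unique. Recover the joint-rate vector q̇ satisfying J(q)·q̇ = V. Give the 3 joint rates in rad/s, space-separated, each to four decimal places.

-0.4340 0.9190 0.4480

o_n = [-0.3783, -0.1599, 0.3579]
J₁: ẑ×o_n = [0.1599, -0.3783, 0.0000], ω = ẑ
J2: z=[0.0000, 0.0000, 1.0000] o=[0.3380, 0.6357, 0.0000] → [0.7956, -0.7164, 0.0000, 0.0000, 0.0000, 1.0000]
J3: z=[-0.7431, 0.6691, 0.0000] o=[-0.0233, 0.2344, 0.0000] → [0.2395, 0.2660, 0.5306, -0.7431, 0.6691, 0.0000]
q̇ = J⁺·V = [-0.4340, 0.9190, 0.4480]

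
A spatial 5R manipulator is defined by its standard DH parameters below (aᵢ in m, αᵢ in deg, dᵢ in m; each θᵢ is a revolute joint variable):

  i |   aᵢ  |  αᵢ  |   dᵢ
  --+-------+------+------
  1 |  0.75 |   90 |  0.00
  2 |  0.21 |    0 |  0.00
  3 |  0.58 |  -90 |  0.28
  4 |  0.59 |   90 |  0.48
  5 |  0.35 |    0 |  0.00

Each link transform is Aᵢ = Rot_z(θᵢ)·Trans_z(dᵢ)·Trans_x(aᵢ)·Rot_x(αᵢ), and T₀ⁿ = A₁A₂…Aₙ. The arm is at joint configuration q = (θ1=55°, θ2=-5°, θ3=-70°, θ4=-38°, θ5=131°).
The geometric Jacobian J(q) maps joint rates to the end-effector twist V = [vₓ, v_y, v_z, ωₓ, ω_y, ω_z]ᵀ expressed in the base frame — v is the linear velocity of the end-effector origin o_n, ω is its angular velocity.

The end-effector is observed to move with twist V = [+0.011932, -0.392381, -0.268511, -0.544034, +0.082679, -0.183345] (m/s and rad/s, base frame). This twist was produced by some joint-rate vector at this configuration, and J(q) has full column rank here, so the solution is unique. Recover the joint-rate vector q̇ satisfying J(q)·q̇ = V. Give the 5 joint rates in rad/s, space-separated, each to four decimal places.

-0.0790 0.4930 -0.9380 -0.2630 -0.0610

o_n = [1.5018, 1.2698, -0.6602]
J₁: ẑ×o_n = [-1.2698, 1.5018, 0.0000], ω = ẑ
J2: z=[0.8192, -0.5736, 0.0000] o=[0.4302, 0.6144, 0.0000] → [0.3787, 0.5408, 1.1516, 0.8192, -0.5736, 0.0000]
J3: z=[0.8192, -0.5736, 0.0000] o=[0.5502, 0.7857, -0.0183] → [0.3682, 0.5258, 0.9424, 0.8192, -0.5736, 0.0000]
J4: z=[0.5540, 0.7912, 0.2588] o=[0.8656, 0.7481, -0.5785] → [-0.1997, 0.2099, -0.2143, 0.5540, 0.7912, 0.2588]
J5: z=[0.5541, -0.5825, 0.5947] o=[1.4981, 1.0181, -0.9034] → [-0.2913, -0.1325, 0.1416, 0.5541, -0.5825, 0.5947]
q̇ = J⁺·V = [-0.0790, 0.4930, -0.9380, -0.2630, -0.0610]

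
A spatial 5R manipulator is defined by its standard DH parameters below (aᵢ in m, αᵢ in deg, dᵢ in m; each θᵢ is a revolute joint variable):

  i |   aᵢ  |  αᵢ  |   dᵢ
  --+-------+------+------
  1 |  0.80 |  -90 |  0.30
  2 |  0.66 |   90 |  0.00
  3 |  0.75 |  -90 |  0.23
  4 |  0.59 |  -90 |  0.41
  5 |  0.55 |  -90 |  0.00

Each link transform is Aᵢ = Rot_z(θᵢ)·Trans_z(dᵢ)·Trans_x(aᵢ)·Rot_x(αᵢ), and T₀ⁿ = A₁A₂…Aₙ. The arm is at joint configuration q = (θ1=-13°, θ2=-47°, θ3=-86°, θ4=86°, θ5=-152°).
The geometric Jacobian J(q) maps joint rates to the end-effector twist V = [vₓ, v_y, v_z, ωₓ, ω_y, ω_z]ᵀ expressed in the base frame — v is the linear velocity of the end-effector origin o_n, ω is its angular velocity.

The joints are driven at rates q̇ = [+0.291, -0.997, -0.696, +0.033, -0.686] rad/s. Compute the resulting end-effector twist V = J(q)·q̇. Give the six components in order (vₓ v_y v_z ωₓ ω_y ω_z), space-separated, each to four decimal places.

-1.5440 0.3273 0.3618 0.1381 -1.7534 -0.0920

o_n = [1.4470, -1.0615, 1.3947]
J₁: ẑ×o_n = [1.0615, 1.4470, -0.0000], ω = ẑ
J2: z=[0.2250, 0.9744, 0.0000] o=[0.7795, -0.1800, 0.3000] → [1.0666, -0.2462, -0.8487, 0.2250, 0.9744, 0.0000]
J3: z=[-0.7126, 0.1645, 0.6820] o=[1.2181, -0.2812, 0.7827] → [0.6329, 0.5922, 0.5184, -0.7126, 0.1645, 0.6820]
J4: z=[0.6786, -0.0851, 0.7296] o=[0.9206, -0.9804, 0.9778] → [0.0237, 0.1011, -0.0103, 0.6786, -0.0851, 0.7296]
J5: z=[0.2273, 0.9688, -0.0985] o=[1.6110, -1.1526, 0.8776] → [0.5099, -0.1014, 0.1795, 0.2273, 0.9688, -0.0985]
V = J·q̇ = [-1.5440, 0.3273, 0.3618, 0.1381, -1.7534, -0.0920]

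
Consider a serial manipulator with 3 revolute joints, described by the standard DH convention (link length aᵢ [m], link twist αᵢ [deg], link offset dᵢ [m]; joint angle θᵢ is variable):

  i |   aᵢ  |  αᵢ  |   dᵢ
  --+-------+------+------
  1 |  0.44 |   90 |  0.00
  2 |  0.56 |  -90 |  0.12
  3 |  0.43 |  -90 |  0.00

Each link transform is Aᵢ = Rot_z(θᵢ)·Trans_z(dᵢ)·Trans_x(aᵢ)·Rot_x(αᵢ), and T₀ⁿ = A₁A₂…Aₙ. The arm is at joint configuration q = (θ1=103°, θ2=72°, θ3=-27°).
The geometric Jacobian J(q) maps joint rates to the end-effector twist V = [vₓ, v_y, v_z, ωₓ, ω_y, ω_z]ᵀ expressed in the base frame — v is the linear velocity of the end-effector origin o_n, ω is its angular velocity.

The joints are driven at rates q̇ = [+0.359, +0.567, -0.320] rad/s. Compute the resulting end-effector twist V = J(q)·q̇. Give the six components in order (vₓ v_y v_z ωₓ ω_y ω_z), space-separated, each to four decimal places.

o_n = [0.1426, 0.7836, 0.8970]
J₁: ẑ×o_n = [-0.7836, 0.1426, 0.0000], ω = ẑ
J2: z=[0.9744, 0.2250, 0.0000] o=[-0.0990, 0.4287, 0.0000] → [0.2018, -0.8740, 0.2914, 0.9744, 0.2250, 0.0000]
J3: z=[0.2139, -0.9267, 0.3090] o=[-0.0210, 0.6243, 0.5326] → [-0.3869, -0.0274, 0.1857, 0.2139, -0.9267, 0.3090]
V = J·q̇ = [-0.0431, -0.4356, 0.1058, 0.4840, 0.4241, 0.2601]

-0.0431 -0.4356 0.1058 0.4840 0.4241 0.2601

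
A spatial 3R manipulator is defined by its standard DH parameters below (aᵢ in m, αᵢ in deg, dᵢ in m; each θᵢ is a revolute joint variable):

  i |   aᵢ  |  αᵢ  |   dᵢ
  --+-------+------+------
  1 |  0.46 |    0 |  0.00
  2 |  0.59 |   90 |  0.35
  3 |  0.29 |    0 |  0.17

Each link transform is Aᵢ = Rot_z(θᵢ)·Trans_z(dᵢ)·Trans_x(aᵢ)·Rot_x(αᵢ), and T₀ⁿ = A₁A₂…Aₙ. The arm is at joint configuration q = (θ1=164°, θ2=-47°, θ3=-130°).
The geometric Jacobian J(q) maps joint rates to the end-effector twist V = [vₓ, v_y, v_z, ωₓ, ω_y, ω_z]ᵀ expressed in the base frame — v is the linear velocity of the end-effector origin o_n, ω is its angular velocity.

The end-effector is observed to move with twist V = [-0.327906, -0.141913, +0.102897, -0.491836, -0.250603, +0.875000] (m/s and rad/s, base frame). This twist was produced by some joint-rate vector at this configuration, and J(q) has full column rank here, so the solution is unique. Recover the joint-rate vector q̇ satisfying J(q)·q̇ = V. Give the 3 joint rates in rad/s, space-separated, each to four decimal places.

o_n = [-0.4739, 0.5636, 0.1278]
J₁: ẑ×o_n = [-0.5636, -0.4739, 0.0000], ω = ẑ
J2: z=[0.0000, 0.0000, 1.0000] o=[-0.4422, 0.1268, 0.0000] → [-0.4368, -0.0318, 0.0000, 0.0000, 0.0000, 1.0000]
J3: z=[0.8910, 0.4540, 0.0000] o=[-0.7100, 0.6525, 0.3500] → [-0.1009, 0.1979, -0.1864, 0.8910, 0.4540, 0.0000]
q̇ = J⁺·V = [0.0110, 0.8640, -0.5520]

0.0110 0.8640 -0.5520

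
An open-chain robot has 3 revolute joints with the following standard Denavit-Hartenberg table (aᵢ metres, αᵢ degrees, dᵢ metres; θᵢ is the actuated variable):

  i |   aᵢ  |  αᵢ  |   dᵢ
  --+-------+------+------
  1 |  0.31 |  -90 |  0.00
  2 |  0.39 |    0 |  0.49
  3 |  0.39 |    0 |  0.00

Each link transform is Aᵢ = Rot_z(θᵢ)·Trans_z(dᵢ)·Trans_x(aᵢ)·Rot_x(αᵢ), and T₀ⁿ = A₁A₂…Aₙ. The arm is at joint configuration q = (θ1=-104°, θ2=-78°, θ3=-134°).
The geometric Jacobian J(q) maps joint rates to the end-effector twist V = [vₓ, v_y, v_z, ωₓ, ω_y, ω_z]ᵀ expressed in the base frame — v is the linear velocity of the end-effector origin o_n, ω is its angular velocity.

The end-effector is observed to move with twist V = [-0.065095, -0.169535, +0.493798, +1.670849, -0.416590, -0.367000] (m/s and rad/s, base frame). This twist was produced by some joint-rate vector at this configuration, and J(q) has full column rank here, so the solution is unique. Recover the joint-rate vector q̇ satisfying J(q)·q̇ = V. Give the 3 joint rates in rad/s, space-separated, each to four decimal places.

-0.3670 0.9340 0.7880

o_n = [0.4608, -0.1771, 0.1748]
J₁: ẑ×o_n = [0.1771, 0.4608, -0.0000], ω = ẑ
J2: z=[0.9703, -0.2419, 0.0000] o=[-0.0750, -0.3008, 0.0000] → [-0.0423, -0.1696, 0.2497, 0.9703, -0.2419, 0.0000]
J3: z=[0.9703, -0.2419, 0.0000] o=[0.3808, -0.4980, 0.3815] → [0.0500, 0.2005, 0.3307, 0.9703, -0.2419, 0.0000]
q̇ = J⁺·V = [-0.3670, 0.9340, 0.7880]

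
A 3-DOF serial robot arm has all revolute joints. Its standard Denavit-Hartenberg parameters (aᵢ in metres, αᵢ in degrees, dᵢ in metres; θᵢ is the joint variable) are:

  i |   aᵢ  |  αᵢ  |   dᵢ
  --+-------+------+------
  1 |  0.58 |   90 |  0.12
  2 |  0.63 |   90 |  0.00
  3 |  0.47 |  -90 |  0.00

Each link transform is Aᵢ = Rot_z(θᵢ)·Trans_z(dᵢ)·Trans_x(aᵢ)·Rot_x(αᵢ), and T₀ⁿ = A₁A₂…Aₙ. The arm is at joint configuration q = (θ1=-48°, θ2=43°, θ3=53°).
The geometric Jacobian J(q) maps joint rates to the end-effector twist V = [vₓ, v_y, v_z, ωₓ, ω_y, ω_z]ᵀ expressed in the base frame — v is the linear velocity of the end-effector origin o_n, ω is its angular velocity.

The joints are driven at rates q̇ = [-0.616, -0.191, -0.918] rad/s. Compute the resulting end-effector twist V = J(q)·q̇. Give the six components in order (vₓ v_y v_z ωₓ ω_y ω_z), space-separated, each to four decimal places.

-0.2847 -0.4443 0.1075 -0.2770 0.5931 0.0554

o_n = [0.5559, -1.1783, 0.7426]
J₁: ẑ×o_n = [1.1783, 0.5559, -0.0000], ω = ẑ
J2: z=[-0.7431, -0.6691, 0.0000] o=[0.3881, -0.4310, 0.1200] → [-0.4166, 0.4627, 0.6676, -0.7431, -0.6691, 0.0000]
J3: z=[0.4563, -0.5068, -0.7314] o=[0.6964, -0.7734, 0.5497] → [-0.3939, 0.0147, -0.2560, 0.4563, -0.5068, -0.7314]
V = J·q̇ = [-0.2847, -0.4443, 0.1075, -0.2770, 0.5931, 0.0554]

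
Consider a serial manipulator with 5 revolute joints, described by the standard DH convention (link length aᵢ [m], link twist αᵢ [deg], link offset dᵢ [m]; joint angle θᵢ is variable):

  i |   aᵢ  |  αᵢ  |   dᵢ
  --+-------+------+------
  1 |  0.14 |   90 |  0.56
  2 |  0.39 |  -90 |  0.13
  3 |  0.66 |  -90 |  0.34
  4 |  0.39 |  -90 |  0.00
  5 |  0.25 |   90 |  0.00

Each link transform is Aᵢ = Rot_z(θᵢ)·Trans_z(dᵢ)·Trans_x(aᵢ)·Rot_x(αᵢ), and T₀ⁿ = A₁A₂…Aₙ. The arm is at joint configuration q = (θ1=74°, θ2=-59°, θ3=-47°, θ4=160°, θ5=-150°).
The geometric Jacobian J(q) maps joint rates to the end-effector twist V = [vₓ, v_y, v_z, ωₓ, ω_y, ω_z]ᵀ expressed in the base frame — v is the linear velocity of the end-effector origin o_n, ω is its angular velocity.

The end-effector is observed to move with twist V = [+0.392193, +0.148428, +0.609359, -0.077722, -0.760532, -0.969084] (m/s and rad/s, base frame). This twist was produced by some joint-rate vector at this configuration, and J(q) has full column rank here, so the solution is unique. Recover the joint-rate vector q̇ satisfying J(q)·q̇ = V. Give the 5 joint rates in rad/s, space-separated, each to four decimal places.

o_n = [0.6138, 0.6595, 0.0014]
J₁: ẑ×o_n = [-0.6595, 0.6138, 0.0000], ω = ẑ
J2: z=[0.9613, -0.2756, 0.0000] o=[0.0386, 0.1346, 0.5600] → [0.1540, 0.5370, 0.6631, 0.9613, -0.2756, 0.0000]
J3: z=[0.2363, 0.8240, 0.5150] o=[0.2189, 0.2918, 0.2257] → [-0.3742, 0.2564, -0.2385, 0.2363, 0.8240, 0.5150]
J4: z=[-0.5518, 0.5501, -0.6269] o=[0.8271, 0.6618, 0.0150] → [-0.0089, 0.1263, 0.1187, -0.5518, 0.5501, -0.6269]
J5: z=[-0.0515, 0.7277, 0.6839] o=[0.5025, 0.5020, 0.1605] → [-0.2235, 0.0679, -0.0891, -0.0515, 0.7277, 0.6839]
q̇ = J⁺·V = [0.1100, 0.4560, -0.8390, 0.6120, -0.3850]

0.1100 0.4560 -0.8390 0.6120 -0.3850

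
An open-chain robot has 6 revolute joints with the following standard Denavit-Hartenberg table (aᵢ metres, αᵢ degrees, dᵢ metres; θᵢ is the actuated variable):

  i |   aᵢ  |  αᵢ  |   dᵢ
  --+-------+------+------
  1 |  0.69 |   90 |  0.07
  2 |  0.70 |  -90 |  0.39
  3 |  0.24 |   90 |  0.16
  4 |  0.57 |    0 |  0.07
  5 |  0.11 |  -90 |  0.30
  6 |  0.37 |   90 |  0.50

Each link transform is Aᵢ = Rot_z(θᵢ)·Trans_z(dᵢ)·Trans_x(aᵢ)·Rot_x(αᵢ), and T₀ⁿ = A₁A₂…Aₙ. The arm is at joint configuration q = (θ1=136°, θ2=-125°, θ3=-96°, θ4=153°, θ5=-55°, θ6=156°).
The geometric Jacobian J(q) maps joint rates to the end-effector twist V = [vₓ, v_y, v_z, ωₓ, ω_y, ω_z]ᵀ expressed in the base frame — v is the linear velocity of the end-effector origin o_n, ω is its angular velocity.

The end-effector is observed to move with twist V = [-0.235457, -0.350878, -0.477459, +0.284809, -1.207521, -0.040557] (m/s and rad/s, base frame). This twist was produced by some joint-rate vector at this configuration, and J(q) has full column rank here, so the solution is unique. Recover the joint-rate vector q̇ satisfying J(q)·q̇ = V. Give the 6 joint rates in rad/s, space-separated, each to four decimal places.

o_n = [-0.5890, 0.0680, -0.4580]
J₁: ẑ×o_n = [-0.0680, -0.5890, 0.0000], ω = ẑ
J2: z=[0.6947, 0.7193, 0.0000] o=[-0.4963, 0.4793, 0.0700] → [-0.3798, 0.3668, -0.2191, 0.6947, 0.7193, 0.0000]
J3: z=[-0.5892, 0.5690, -0.5736] o=[0.0634, 0.4809, -0.5034] → [-0.2110, 0.4010, 0.6145, -0.5892, 0.5690, -0.5736]
J4: z=[-0.4829, 0.3211, 0.8147] o=[0.1246, 0.7537, -0.5746] → [0.5960, -0.5250, 0.5602, -0.4829, 0.3211, 0.8147]
J5: z=[-0.4829, 0.3211, 0.8147] o=[-0.3907, 0.5389, -0.7095] → [0.4644, -0.0401, 0.2911, -0.4829, 0.3211, 0.8147]
J6: z=[-0.5594, -0.8289, -0.0050] o=[-0.6097, 0.6856, -0.5289] → [-0.0619, 0.0396, 0.3626, -0.5594, -0.8289, -0.0050]
q̇ = J⁺·V = [0.3380, -0.3670, -0.5820, -0.3410, -0.5310, 0.4010]

0.3380 -0.3670 -0.5820 -0.3410 -0.5310 0.4010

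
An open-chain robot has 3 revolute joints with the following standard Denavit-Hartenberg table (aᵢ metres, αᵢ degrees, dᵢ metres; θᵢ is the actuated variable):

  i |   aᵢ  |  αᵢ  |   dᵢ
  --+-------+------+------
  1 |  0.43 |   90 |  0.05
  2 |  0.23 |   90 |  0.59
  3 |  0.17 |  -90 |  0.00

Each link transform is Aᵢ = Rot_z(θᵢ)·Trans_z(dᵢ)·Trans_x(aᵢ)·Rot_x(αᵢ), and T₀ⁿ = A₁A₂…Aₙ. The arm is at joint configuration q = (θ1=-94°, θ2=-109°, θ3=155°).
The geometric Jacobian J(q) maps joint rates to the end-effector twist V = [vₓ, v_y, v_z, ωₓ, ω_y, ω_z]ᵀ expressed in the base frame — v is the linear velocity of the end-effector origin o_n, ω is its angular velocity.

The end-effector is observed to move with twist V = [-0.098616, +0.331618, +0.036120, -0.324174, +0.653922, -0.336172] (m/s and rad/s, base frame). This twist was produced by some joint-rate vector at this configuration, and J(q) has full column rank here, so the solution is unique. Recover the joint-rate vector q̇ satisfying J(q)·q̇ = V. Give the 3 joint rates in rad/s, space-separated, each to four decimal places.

o_n = [-0.6885, -0.3581, -0.0218]
J₁: ẑ×o_n = [0.3581, -0.6885, 0.0000], ω = ẑ
J2: z=[-0.9976, 0.0698, 0.0000] o=[-0.0300, -0.4290, 0.0500] → [-0.0050, -0.0716, -0.0247, -0.9976, 0.0698, 0.0000]
J3: z=[0.0660, 0.9432, 0.3256] o=[-0.6133, -0.3131, -0.1675] → [0.1521, -0.0341, 0.0679, 0.0660, 0.9432, 0.3256]
q̇ = J⁺·V = [-0.5530, 0.3690, 0.6660]

-0.5530 0.3690 0.6660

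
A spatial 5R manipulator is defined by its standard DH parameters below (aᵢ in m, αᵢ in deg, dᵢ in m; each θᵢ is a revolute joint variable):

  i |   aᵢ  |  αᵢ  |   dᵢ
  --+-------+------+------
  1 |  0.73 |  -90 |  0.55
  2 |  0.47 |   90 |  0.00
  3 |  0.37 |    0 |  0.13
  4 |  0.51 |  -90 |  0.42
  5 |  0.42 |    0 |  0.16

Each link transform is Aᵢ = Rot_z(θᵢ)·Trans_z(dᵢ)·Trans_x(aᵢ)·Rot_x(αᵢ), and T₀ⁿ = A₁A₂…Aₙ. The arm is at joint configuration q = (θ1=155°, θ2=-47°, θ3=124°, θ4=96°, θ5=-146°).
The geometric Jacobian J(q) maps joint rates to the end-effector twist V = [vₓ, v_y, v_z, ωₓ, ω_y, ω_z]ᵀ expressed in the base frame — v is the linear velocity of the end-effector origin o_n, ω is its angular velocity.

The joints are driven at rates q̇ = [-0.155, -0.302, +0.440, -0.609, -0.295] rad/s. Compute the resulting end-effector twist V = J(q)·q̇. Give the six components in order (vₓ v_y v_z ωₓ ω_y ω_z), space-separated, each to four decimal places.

0.2291 -0.0045 -0.2815 0.0373 0.0665 -0.4089

o_n = [-0.3248, 0.0630, 1.2623]
J₁: ẑ×o_n = [-0.0630, -0.3248, 0.0000], ω = ẑ
J2: z=[-0.4226, -0.9063, 0.0000] o=[-0.6616, 0.3085, 0.5500] → [-0.6455, 0.3010, 0.4090, -0.4226, -0.9063, 0.0000]
J3: z=[0.6628, -0.3091, 0.6820] o=[-0.9521, 0.4440, 0.8937] → [0.1459, 0.1835, -0.0586, 0.6628, -0.3091, 0.6820]
J4: z=[0.6628, -0.3091, 0.6820] o=[-0.8677, 0.0662, 0.8311] → [-0.1311, 0.0844, 0.1657, 0.6628, -0.3091, 0.6820]
J5: z=[-0.0736, 0.8795, 0.4701] o=[-0.2093, 0.1208, 0.8318] → [0.4058, -0.0227, 0.1059, -0.0736, 0.8795, 0.4701]
V = J·q̇ = [0.2291, -0.0045, -0.2815, 0.0373, 0.0665, -0.4089]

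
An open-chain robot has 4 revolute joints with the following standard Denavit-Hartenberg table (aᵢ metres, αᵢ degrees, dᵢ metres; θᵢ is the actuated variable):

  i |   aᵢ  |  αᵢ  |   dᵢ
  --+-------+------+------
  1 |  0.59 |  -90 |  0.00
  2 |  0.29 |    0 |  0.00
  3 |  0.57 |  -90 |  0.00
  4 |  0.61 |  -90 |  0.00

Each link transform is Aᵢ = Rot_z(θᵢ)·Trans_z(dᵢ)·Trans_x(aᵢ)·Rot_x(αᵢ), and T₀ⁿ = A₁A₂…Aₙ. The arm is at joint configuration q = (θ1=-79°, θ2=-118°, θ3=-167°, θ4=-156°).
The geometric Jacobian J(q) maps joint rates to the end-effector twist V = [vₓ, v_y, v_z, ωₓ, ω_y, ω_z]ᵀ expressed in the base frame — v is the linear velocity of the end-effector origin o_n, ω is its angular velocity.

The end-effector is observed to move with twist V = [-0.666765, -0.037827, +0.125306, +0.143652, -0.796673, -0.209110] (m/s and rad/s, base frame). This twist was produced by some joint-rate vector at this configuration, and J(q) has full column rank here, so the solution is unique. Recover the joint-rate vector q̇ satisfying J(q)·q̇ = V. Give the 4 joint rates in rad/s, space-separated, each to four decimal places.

-0.4260 -0.5550 0.5440 -0.8380

o_n = [0.3308, -0.4014, 0.2438]
J₁: ẑ×o_n = [0.4014, 0.3308, -0.0000], ω = ẑ
J2: z=[0.9816, 0.1908, 0.0000] o=[0.1126, -0.5792, 0.0000] → [0.0465, -0.2393, 0.1329, 0.9816, 0.1908, 0.0000]
J3: z=[0.9816, 0.1908, 0.0000] o=[0.0866, -0.4455, 0.2561] → [-0.0023, 0.0121, -0.0033, 0.9816, 0.1908, 0.0000]
J4: z=[-0.1843, 0.9482, -0.2588] o=[0.1147, -0.5903, -0.2945] → [0.5593, 0.0433, -0.2397, -0.1843, 0.9482, -0.2588]
q̇ = J⁺·V = [-0.4260, -0.5550, 0.5440, -0.8380]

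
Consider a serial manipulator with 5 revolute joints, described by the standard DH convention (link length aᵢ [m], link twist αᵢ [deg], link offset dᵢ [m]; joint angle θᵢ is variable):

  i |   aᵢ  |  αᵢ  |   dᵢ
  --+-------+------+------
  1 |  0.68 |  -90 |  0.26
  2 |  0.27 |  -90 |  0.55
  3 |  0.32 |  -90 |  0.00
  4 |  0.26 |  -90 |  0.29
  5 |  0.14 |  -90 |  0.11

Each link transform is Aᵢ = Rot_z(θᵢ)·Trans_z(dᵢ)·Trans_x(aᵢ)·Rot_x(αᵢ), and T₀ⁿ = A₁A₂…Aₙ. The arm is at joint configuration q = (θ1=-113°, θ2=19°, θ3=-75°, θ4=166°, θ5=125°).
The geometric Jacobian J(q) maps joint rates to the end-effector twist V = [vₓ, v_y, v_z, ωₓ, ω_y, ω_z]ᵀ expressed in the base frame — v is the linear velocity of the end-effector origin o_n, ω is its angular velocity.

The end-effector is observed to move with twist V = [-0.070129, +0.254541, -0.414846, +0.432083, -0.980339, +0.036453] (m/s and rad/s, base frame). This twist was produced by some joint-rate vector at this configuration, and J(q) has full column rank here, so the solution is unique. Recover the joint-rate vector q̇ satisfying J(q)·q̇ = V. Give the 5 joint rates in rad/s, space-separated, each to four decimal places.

o_n = [0.1390, -1.2583, 0.0471]
J₁: ẑ×o_n = [1.2583, 0.1390, -0.0000], ω = ẑ
J2: z=[0.9205, -0.3907, 0.0000] o=[-0.2657, -0.6259, 0.2600] → [0.0832, 0.1960, -0.4239, 0.9205, -0.3907, 0.0000]
J3: z=[0.1272, 0.2997, -0.9455] o=[0.1408, -1.0758, 0.1721] → [-0.2100, 0.0176, -0.0227, 0.1272, 0.2997, -0.9455]
J4: z=[-0.5951, -0.7396, -0.3145] o=[0.3948, -1.2687, 0.1451] → [0.0758, 0.0221, -0.1954, -0.5951, -0.7396, -0.3145]
J5: z=[-0.0685, 0.4366, -0.8970] o=[0.0140, -1.3500, 0.1347] → [0.0440, -0.1181, -0.0609, -0.0685, 0.4366, -0.8970]
q̇ = J⁺·V = [-0.0500, 0.7700, 0.4120, 0.6400, -0.7550]

-0.0500 0.7700 0.4120 0.6400 -0.7550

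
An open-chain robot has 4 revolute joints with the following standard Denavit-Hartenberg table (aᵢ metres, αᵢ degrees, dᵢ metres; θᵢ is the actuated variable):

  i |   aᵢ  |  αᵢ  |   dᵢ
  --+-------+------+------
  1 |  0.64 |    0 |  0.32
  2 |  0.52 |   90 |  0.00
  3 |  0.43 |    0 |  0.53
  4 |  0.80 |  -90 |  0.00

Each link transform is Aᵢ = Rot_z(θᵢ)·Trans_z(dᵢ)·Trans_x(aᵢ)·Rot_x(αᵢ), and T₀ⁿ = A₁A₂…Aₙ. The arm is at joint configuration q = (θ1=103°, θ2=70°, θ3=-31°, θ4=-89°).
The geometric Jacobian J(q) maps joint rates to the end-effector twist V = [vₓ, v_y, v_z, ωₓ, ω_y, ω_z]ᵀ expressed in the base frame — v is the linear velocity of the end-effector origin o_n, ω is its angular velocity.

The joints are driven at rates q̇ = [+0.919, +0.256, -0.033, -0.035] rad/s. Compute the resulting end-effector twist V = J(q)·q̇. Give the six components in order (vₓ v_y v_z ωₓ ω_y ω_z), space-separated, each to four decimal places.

-1.2071 -0.6328 0.0150 -0.0083 -0.0675 1.1750

o_n = [-0.5643, 1.2092, -0.5943]
J₁: ẑ×o_n = [-1.2092, -0.5643, 0.0000], ω = ẑ
J2: z=[0.0000, 0.0000, 1.0000] o=[-0.1440, 0.6236, 0.3200] → [-0.5856, -0.4203, 0.0000, 0.0000, 0.0000, 1.0000]
J3: z=[0.1219, 0.9925, 0.0000] o=[-0.6601, 0.6870, 0.3200] → [-0.9075, 0.1114, -0.0314, 0.1219, 0.9925, 0.0000]
J4: z=[0.1219, 0.9925, 0.0000] o=[-0.9613, 1.2579, 0.0985] → [-0.6877, 0.0844, -0.4000, 0.1219, 0.9925, 0.0000]
V = J·q̇ = [-1.2071, -0.6328, 0.0150, -0.0083, -0.0675, 1.1750]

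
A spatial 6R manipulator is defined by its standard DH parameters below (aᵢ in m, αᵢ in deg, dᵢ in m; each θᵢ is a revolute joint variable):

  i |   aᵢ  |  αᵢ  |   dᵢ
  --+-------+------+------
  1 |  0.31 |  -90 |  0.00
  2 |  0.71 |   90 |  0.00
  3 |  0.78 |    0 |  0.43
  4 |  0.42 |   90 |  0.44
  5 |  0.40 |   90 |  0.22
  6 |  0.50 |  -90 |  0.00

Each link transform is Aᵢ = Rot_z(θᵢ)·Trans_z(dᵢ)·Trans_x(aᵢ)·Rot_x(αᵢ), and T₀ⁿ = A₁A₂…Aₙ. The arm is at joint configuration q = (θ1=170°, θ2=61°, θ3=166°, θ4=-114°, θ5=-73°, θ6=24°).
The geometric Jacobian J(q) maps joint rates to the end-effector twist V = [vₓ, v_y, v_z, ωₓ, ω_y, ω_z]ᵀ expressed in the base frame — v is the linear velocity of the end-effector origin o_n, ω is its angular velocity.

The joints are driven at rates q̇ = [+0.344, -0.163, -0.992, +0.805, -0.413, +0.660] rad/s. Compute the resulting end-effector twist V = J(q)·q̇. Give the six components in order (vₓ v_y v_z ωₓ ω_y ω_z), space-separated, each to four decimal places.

o_n = [-0.7622, -0.3291, -0.5873]
J₁: ẑ×o_n = [0.3291, -0.7622, 0.0000], ω = ẑ
J2: z=[-0.1736, -0.9848, 0.0000] o=[-0.3053, 0.0538, 0.0000] → [0.5784, -0.1020, -0.3835, -0.1736, -0.9848, 0.0000]
J3: z=[-0.8613, 0.1519, 0.4848] o=[-0.6443, 0.1136, -0.6210] → [0.2197, -0.0282, 0.3992, -0.8613, 0.1519, 0.4848]
J4: z=[-0.8613, 0.1519, 0.4848] o=[-0.6861, -0.0706, 0.2494] → [-0.0018, -0.7576, 0.2341, -0.8613, 0.1519, 0.4848]
J5: z=[-0.2693, 0.6726, -0.6892] o=[-1.2460, -0.3080, 0.2366] → [-0.5687, -0.5553, -0.3197, -0.2693, 0.6726, -0.6892]
J6: z=[0.6638, 0.6482, 0.3732] o=[-1.0261, -0.3028, -0.1635] → [-0.2649, 0.3798, -0.1885, 0.6638, 0.6482, 0.3732]
V = J·q̇ = [-0.1405, -0.3475, -0.1374, 0.7387, 0.2821, 0.7843]

-0.1405 -0.3475 -0.1374 0.7387 0.2821 0.7843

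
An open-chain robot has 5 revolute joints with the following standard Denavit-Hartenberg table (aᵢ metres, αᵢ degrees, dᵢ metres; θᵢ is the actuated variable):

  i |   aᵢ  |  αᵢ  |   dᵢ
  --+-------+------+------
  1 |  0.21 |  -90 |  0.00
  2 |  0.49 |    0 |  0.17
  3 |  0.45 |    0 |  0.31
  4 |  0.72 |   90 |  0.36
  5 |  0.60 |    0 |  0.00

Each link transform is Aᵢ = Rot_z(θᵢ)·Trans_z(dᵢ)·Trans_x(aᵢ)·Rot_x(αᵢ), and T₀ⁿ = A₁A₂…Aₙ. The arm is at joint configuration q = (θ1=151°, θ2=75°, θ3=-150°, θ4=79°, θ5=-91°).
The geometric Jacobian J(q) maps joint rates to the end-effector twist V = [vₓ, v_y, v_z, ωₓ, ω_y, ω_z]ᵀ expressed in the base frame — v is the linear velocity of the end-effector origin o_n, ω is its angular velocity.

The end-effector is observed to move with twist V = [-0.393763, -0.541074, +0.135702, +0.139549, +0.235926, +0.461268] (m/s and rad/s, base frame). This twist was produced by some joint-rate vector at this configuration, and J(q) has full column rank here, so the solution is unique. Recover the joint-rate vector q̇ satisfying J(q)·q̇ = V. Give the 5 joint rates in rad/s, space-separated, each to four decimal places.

0.5710 -0.0390 0.6210 -0.8560 -0.1100

o_n = [-1.1319, 0.3529, -0.0881]
J₁: ẑ×o_n = [-0.3529, -1.1319, 0.0000], ω = ẑ
J2: z=[-0.4848, -0.8746, 0.0000] o=[-0.1837, 0.1018, 0.0000] → [0.0771, -0.0427, -0.9511, -0.4848, -0.8746, 0.0000]
J3: z=[-0.4848, -0.8746, 0.0000] o=[-0.3770, 0.0146, -0.4733] → [-0.3369, 0.1867, -0.8243, -0.4848, -0.8746, 0.0000]
J4: z=[-0.4848, -0.8746, 0.0000] o=[-0.6292, -0.2001, -0.0386] → [0.0433, -0.0240, -0.7078, -0.4848, -0.8746, 0.0000]
J5: z=[-0.0610, 0.0338, 0.9976] o=[-1.4319, -0.1667, -0.0889] → [-0.5183, 0.2993, -0.0418, -0.0610, 0.0338, 0.9976]
q̇ = J⁺·V = [0.5710, -0.0390, 0.6210, -0.8560, -0.1100]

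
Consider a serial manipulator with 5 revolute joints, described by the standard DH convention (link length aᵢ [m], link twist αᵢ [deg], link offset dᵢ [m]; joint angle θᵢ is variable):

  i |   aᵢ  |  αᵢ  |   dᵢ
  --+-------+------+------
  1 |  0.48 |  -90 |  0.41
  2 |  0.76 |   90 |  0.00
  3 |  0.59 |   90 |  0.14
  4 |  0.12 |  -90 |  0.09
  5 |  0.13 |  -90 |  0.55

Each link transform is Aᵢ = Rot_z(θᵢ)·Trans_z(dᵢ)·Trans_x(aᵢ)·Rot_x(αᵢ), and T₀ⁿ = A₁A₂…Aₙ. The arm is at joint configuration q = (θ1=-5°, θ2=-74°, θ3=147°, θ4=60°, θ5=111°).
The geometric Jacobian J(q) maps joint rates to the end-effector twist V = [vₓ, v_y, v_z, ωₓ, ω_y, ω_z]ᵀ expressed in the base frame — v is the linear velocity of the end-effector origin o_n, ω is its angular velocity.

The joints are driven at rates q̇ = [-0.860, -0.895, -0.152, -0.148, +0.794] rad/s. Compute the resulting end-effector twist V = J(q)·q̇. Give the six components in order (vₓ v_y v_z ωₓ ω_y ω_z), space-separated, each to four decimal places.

-0.5831 -0.0589 -0.2387 -0.2199 -1.3797 -0.3156

o_n = [0.1941, 0.0388, 1.1348]
J₁: ẑ×o_n = [-0.0388, 0.1941, 0.0000], ω = ẑ
J2: z=[0.0872, 0.9962, 0.0000] o=[0.4782, -0.0418, 0.4100] → [0.7220, -0.0632, 0.2900, 0.0872, 0.9962, 0.0000]
J3: z=[-0.9576, 0.0838, 0.2756] o=[0.6869, -0.0601, 1.1406] → [-0.0278, -0.1413, -0.0535, -0.9576, 0.0838, 0.2756]
J4: z=[0.2226, 0.8224, 0.5235] o=[0.4449, 0.2836, 0.7035] → [0.4829, -0.2274, 0.1518, 0.2226, 0.8224, 0.5235]
J5: z=[-0.3205, -0.4454, 0.8360] o=[0.3545, 0.4001, 0.7309] → [0.1221, -0.0046, 0.0443, -0.3205, -0.4454, 0.8360]
V = J·q̇ = [-0.5831, -0.0589, -0.2387, -0.2199, -1.3797, -0.3156]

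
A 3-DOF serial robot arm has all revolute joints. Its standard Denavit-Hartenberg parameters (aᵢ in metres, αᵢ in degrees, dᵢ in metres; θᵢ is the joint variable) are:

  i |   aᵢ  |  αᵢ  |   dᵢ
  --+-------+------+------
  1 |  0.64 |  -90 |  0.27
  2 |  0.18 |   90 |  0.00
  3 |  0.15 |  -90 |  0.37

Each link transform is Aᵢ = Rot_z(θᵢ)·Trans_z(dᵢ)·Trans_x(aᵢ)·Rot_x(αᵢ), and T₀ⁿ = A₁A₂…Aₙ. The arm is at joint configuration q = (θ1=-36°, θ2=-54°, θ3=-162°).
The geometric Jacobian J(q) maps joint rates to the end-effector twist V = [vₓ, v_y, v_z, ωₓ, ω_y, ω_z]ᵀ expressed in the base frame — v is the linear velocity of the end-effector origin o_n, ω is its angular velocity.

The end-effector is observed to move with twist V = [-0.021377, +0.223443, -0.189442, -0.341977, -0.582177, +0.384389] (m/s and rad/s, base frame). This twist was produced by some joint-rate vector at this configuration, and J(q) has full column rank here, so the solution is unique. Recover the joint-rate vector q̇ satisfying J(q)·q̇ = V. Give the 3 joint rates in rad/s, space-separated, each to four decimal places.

o_n = [0.2661, -0.2506, 0.5177]
J₁: ẑ×o_n = [0.2506, 0.2661, -0.0000], ω = ẑ
J2: z=[0.5878, 0.8090, 0.0000] o=[0.5178, -0.3762, 0.2700] → [0.2004, -0.1456, 0.2774, 0.5878, 0.8090, 0.0000]
J3: z=[-0.6545, 0.4755, 0.5878] o=[0.6034, -0.4384, 0.4156] → [-0.0618, -0.1314, 0.0375, -0.6545, 0.4755, 0.5878]
q̇ = J⁺·V = [0.4320, -0.6720, -0.0810]

0.4320 -0.6720 -0.0810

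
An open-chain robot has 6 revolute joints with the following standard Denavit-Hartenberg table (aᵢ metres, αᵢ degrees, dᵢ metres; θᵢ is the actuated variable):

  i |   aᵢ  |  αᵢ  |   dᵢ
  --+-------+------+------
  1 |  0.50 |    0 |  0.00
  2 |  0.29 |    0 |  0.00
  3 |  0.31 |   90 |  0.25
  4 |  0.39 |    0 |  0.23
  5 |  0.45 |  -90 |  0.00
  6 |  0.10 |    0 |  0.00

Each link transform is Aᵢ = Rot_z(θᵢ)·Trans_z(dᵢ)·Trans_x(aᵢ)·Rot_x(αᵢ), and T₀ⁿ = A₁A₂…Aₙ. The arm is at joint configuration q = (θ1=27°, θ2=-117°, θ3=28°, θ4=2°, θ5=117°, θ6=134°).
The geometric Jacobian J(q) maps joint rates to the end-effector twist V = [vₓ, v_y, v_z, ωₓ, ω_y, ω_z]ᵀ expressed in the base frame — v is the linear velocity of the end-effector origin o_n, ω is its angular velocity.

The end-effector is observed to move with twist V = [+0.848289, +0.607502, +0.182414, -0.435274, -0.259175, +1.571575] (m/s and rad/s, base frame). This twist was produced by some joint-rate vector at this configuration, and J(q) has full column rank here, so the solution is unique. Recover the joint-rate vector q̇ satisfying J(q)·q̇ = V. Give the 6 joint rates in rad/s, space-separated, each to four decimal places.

0.6490 0.2250 0.6840 0.7030 -0.1970 -0.0280

o_n = [0.5478, -0.5922, 0.5964]
J₁: ẑ×o_n = [0.5922, 0.5478, -0.0000], ω = ẑ
J2: z=[0.0000, 0.0000, 1.0000] o=[0.4455, 0.2270, 0.0000] → [0.8192, 0.1023, -0.0000, 0.0000, 0.0000, 1.0000]
J3: z=[0.0000, 0.0000, 1.0000] o=[0.4455, -0.0630, 0.0000] → [0.5292, 0.1023, -0.0000, 0.0000, 0.0000, 1.0000]
J4: z=[-0.8829, -0.4695, 0.0000] o=[0.5910, -0.3367, 0.2500] → [-0.1626, 0.3059, 0.2053, -0.8829, -0.4695, 0.0000]
J5: z=[-0.8829, -0.4695, 0.0000] o=[0.5709, -0.7888, 0.2636] → [-0.1563, 0.2939, -0.1845, -0.8829, -0.4695, 0.0000]
J6: z=[-0.4106, 0.7722, -0.4848] o=[0.4685, -0.5962, 0.6572] → [-0.0450, -0.0634, -0.0629, -0.4106, 0.7722, -0.4848]
q̇ = J⁺·V = [0.6490, 0.2250, 0.6840, 0.7030, -0.1970, -0.0280]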